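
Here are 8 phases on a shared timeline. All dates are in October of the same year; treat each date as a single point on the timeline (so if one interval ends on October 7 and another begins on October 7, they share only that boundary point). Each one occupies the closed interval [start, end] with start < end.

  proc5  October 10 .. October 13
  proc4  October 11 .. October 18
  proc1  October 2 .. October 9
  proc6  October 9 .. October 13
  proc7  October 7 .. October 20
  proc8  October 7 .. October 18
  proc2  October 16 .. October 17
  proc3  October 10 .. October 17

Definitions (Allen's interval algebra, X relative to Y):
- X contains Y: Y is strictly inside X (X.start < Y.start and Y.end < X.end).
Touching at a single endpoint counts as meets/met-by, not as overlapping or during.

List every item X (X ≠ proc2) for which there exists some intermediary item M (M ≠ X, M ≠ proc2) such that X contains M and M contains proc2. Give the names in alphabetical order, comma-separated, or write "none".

proc7

Target proc2 = [October 16, October 17].
Intermediaries M with M contains proc2: proc4, proc7, proc8.
Via proc4 — items with X contains proc4: proc7.
Via proc7 — items with X contains proc7: none.
Via proc8 — items with X contains proc8: none.
Union: proc7.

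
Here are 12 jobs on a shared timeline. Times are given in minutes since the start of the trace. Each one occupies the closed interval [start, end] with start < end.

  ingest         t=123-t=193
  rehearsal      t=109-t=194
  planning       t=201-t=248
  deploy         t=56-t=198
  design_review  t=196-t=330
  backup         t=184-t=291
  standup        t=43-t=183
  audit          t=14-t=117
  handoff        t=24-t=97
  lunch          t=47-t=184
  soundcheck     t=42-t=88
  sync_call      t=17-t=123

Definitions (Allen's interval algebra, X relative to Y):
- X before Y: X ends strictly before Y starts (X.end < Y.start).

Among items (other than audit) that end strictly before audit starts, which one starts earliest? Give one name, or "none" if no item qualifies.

Target audit = [t=14, t=117].
backup [t=184, t=291] → after → excluded.
deploy [t=56, t=198] → overlapped-by → excluded.
design_review [t=196, t=330] → after → excluded.
handoff [t=24, t=97] → during → excluded.
ingest [t=123, t=193] → after → excluded.
lunch [t=47, t=184] → overlapped-by → excluded.
planning [t=201, t=248] → after → excluded.
rehearsal [t=109, t=194] → overlapped-by → excluded.
soundcheck [t=42, t=88] → during → excluded.
standup [t=43, t=183] → overlapped-by → excluded.
sync_call [t=17, t=123] → overlapped-by → excluded.
No candidates → none.

none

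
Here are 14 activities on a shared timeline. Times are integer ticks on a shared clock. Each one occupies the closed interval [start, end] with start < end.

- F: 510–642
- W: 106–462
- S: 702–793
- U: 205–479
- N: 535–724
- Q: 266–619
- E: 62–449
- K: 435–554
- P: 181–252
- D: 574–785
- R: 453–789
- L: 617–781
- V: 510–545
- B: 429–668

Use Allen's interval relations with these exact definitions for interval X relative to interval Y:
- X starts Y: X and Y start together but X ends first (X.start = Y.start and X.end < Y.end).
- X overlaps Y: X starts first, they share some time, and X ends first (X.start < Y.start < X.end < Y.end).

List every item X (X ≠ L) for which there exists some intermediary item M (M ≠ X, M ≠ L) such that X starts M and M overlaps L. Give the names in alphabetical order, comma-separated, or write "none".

V

Target L = [617, 781].
Intermediaries M with M overlaps L: B, F, N, Q.
Via B — items with X starts B: none.
Via F — items with X starts F: V.
Via N — items with X starts N: none.
Via Q — items with X starts Q: none.
Union: V.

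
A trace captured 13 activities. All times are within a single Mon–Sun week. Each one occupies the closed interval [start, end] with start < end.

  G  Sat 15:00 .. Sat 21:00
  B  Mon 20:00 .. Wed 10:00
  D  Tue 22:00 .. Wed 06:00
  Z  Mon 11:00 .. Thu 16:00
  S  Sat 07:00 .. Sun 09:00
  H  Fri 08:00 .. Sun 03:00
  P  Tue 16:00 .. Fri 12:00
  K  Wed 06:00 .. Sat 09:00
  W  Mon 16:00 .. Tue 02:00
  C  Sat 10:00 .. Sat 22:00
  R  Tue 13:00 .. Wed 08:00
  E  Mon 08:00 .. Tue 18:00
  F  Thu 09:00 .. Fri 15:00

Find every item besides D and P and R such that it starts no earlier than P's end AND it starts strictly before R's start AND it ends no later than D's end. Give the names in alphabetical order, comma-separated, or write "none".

Conditions: its start is no earlier than P's end (X.start >= Fri 12:00) AND its start is strictly before R's start (X.start < Tue 13:00) AND its end is no later than D's end (X.end <= Wed 06:00).
B: start Mon 20:00 >= Fri 12:00? ✗; start Mon 20:00 < Tue 13:00? ✓; end Wed 10:00 <= Wed 06:00? ✗ → no.
C: start Sat 10:00 >= Fri 12:00? ✓; start Sat 10:00 < Tue 13:00? ✗; end Sat 22:00 <= Wed 06:00? ✗ → no.
E: start Mon 08:00 >= Fri 12:00? ✗; start Mon 08:00 < Tue 13:00? ✓; end Tue 18:00 <= Wed 06:00? ✓ → no.
F: start Thu 09:00 >= Fri 12:00? ✗; start Thu 09:00 < Tue 13:00? ✗; end Fri 15:00 <= Wed 06:00? ✗ → no.
G: start Sat 15:00 >= Fri 12:00? ✓; start Sat 15:00 < Tue 13:00? ✗; end Sat 21:00 <= Wed 06:00? ✗ → no.
H: start Fri 08:00 >= Fri 12:00? ✗; start Fri 08:00 < Tue 13:00? ✗; end Sun 03:00 <= Wed 06:00? ✗ → no.
K: start Wed 06:00 >= Fri 12:00? ✗; start Wed 06:00 < Tue 13:00? ✗; end Sat 09:00 <= Wed 06:00? ✗ → no.
S: start Sat 07:00 >= Fri 12:00? ✓; start Sat 07:00 < Tue 13:00? ✗; end Sun 09:00 <= Wed 06:00? ✗ → no.
W: start Mon 16:00 >= Fri 12:00? ✗; start Mon 16:00 < Tue 13:00? ✓; end Tue 02:00 <= Wed 06:00? ✓ → no.
Z: start Mon 11:00 >= Fri 12:00? ✗; start Mon 11:00 < Tue 13:00? ✓; end Thu 16:00 <= Wed 06:00? ✗ → no.
Result: none.

none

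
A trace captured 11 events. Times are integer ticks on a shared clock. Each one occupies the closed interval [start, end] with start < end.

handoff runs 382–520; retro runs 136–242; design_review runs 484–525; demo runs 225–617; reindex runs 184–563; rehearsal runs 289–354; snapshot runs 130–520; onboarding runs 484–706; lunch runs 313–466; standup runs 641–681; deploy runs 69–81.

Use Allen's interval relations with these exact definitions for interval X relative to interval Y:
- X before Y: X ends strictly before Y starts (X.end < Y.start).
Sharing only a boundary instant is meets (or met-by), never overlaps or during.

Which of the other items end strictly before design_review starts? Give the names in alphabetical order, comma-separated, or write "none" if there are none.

deploy, lunch, rehearsal, retro

Target design_review = [484, 525].
demo [225, 617] → contains → no.
deploy [69, 81] → before → yes.
handoff [382, 520] → overlaps → no.
lunch [313, 466] → before → yes.
onboarding [484, 706] → started-by → no.
rehearsal [289, 354] → before → yes.
reindex [184, 563] → contains → no.
retro [136, 242] → before → yes.
snapshot [130, 520] → overlaps → no.
standup [641, 681] → after → no.
Result: deploy, lunch, rehearsal, retro.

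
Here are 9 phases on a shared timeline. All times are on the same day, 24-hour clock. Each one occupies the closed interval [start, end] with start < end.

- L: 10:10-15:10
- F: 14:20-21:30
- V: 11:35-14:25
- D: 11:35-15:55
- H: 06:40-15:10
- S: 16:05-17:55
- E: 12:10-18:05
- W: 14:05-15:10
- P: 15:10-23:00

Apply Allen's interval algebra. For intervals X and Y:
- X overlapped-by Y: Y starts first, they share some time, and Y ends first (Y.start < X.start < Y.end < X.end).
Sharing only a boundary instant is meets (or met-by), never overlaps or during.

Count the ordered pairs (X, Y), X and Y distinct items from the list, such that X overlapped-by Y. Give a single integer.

Checking all 72 ordered pairs for relation 'overlapped-by'; matching pairs in alphabetical order:
(D, H): D overlapped-by H ✓
(D, L): D overlapped-by L ✓
(E, D): E overlapped-by D ✓
(E, H): E overlapped-by H ✓
(E, L): E overlapped-by L ✓
(E, V): E overlapped-by V ✓
(F, D): F overlapped-by D ✓
(F, E): F overlapped-by E ✓
(F, H): F overlapped-by H ✓
(F, L): F overlapped-by L ✓
(F, V): F overlapped-by V ✓
(F, W): F overlapped-by W ✓
(P, D): P overlapped-by D ✓
(P, E): P overlapped-by E ✓
(P, F): P overlapped-by F ✓
(W, V): W overlapped-by V ✓
Count: 16.

16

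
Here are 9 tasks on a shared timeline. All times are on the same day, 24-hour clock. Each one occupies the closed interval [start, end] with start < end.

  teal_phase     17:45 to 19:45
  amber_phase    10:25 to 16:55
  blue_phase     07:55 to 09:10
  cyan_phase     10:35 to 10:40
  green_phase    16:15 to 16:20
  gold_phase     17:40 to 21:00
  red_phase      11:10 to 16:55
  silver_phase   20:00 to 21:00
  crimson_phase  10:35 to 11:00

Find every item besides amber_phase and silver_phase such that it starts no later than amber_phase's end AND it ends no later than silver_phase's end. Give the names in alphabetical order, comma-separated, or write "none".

Conditions: its start is no later than amber_phase's end (X.start <= 16:55) AND its end is no later than silver_phase's end (X.end <= 21:00).
blue_phase: start 07:55 <= 16:55? ✓; end 09:10 <= 21:00? ✓ → yes.
crimson_phase: start 10:35 <= 16:55? ✓; end 11:00 <= 21:00? ✓ → yes.
cyan_phase: start 10:35 <= 16:55? ✓; end 10:40 <= 21:00? ✓ → yes.
gold_phase: start 17:40 <= 16:55? ✗; end 21:00 <= 21:00? ✓ → no.
green_phase: start 16:15 <= 16:55? ✓; end 16:20 <= 21:00? ✓ → yes.
red_phase: start 11:10 <= 16:55? ✓; end 16:55 <= 21:00? ✓ → yes.
teal_phase: start 17:45 <= 16:55? ✗; end 19:45 <= 21:00? ✓ → no.
Result: blue_phase, crimson_phase, cyan_phase, green_phase, red_phase.

blue_phase, crimson_phase, cyan_phase, green_phase, red_phase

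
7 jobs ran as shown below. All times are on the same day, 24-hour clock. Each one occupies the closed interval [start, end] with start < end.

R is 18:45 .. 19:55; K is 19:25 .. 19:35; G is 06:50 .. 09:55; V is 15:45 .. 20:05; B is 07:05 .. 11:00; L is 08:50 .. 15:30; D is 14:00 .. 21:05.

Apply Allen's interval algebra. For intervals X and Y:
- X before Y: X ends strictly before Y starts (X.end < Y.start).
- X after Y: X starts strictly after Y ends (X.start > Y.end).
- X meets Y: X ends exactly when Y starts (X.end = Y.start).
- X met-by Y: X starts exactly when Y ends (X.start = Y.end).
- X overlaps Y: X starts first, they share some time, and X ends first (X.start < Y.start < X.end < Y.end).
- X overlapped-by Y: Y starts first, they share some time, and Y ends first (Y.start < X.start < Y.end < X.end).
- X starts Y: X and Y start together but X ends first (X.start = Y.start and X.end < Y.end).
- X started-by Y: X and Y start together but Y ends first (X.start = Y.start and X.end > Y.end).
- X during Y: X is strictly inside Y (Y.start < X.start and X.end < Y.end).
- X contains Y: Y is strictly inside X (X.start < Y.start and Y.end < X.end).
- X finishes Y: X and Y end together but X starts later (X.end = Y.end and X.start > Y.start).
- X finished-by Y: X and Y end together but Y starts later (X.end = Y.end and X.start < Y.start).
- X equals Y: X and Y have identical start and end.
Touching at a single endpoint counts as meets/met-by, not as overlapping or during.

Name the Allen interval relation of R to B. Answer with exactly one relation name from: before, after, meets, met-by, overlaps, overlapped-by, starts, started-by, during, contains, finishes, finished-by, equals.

R = [18:45, 19:55]; B = [07:05, 11:00].
Compare endpoints: R.start > B.start, R.start > B.end, R.end > B.start, R.end > B.end.
That pattern is 'after'.

after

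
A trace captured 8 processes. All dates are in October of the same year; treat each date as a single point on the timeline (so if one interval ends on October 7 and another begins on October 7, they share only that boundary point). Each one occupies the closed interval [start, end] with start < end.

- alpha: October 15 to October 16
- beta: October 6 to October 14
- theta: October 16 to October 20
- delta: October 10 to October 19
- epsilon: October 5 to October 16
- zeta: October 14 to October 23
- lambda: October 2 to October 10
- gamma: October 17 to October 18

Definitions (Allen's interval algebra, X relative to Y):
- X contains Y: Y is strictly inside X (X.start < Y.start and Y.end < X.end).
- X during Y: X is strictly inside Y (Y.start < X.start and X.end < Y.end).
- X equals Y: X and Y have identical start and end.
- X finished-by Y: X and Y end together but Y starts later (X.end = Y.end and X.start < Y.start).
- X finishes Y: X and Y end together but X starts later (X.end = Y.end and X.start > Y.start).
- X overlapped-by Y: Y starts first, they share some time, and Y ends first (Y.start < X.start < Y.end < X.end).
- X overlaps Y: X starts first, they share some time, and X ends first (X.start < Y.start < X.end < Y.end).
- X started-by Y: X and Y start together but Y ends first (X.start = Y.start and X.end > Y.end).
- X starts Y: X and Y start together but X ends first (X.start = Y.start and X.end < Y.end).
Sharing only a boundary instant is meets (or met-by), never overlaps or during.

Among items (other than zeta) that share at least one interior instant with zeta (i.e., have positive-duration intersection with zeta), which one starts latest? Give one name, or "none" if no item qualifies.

gamma

Target zeta = [October 14, October 23].
alpha [October 15, October 16] → during → candidate.
beta [October 6, October 14] → meets → excluded.
delta [October 10, October 19] → overlaps → candidate.
epsilon [October 5, October 16] → overlaps → candidate.
gamma [October 17, October 18] → during → candidate.
lambda [October 2, October 10] → before → excluded.
theta [October 16, October 20] → during → candidate.
Among candidates, latest start is October 17 → gamma.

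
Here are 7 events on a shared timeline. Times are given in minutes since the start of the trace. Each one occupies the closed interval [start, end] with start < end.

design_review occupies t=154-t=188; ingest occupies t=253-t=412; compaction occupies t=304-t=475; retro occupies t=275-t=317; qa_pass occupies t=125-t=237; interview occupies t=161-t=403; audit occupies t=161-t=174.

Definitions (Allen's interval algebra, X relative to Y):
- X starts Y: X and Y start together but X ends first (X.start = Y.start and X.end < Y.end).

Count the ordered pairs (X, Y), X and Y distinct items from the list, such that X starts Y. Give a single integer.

1

Checking all 42 ordered pairs for relation 'starts'; matching pairs in alphabetical order:
(audit, interview): audit starts interview ✓
Count: 1.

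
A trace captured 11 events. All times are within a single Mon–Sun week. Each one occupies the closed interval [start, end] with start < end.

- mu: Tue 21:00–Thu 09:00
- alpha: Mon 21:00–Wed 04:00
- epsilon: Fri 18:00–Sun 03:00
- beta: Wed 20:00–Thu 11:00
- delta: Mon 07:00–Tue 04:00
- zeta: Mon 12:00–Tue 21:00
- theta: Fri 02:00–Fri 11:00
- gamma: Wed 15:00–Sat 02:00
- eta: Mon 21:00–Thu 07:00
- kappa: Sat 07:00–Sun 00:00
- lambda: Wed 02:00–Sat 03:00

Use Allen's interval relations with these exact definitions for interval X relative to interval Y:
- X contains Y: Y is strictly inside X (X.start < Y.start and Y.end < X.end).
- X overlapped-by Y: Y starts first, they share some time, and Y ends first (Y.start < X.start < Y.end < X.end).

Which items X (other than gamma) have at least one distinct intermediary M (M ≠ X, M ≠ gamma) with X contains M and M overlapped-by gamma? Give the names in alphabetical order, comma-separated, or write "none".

Target gamma = [Wed 15:00, Sat 02:00].
Intermediaries M with M overlapped-by gamma: epsilon.
Via epsilon — items with X contains epsilon: none.
Union: none.

none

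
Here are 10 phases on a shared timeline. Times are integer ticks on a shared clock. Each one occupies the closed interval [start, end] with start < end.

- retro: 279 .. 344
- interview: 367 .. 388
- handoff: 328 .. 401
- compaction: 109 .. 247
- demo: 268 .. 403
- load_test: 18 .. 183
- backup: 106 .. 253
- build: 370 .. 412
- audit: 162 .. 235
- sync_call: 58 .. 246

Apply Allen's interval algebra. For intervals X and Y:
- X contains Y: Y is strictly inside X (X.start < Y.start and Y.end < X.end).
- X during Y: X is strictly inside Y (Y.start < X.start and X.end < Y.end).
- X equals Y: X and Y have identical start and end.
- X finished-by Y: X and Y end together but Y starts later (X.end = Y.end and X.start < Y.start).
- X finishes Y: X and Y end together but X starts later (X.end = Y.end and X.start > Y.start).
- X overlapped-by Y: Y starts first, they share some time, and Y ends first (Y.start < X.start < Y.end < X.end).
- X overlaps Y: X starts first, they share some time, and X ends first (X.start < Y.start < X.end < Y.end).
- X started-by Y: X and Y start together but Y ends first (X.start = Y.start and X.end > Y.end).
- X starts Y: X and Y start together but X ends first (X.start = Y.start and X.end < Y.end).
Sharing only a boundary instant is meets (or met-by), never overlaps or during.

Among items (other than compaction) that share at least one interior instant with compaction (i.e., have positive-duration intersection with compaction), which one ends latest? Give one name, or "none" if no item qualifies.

backup

Target compaction = [109, 247].
audit [162, 235] → during → candidate.
backup [106, 253] → contains → candidate.
build [370, 412] → after → excluded.
demo [268, 403] → after → excluded.
handoff [328, 401] → after → excluded.
interview [367, 388] → after → excluded.
load_test [18, 183] → overlaps → candidate.
retro [279, 344] → after → excluded.
sync_call [58, 246] → overlaps → candidate.
Among candidates, latest end is 253 → backup.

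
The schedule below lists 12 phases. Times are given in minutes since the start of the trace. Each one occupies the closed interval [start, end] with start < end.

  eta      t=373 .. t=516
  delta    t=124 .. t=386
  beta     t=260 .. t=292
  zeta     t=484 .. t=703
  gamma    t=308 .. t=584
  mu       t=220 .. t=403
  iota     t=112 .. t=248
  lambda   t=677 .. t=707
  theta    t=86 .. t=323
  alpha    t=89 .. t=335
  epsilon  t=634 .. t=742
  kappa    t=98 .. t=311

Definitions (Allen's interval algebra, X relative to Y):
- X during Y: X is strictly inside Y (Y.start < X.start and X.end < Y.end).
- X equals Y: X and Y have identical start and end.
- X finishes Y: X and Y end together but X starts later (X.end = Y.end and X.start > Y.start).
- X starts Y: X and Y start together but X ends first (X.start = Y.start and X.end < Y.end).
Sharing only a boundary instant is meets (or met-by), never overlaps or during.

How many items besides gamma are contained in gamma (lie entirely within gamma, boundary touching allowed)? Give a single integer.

Target gamma = [t=308, t=584].
alpha [t=89, t=335] → overlaps → no.
beta [t=260, t=292] → before → no.
delta [t=124, t=386] → overlaps → no.
epsilon [t=634, t=742] → after → no.
eta [t=373, t=516] → during → counts.
iota [t=112, t=248] → before → no.
kappa [t=98, t=311] → overlaps → no.
lambda [t=677, t=707] → after → no.
mu [t=220, t=403] → overlaps → no.
theta [t=86, t=323] → overlaps → no.
zeta [t=484, t=703] → overlapped-by → no.
Total: 1.

1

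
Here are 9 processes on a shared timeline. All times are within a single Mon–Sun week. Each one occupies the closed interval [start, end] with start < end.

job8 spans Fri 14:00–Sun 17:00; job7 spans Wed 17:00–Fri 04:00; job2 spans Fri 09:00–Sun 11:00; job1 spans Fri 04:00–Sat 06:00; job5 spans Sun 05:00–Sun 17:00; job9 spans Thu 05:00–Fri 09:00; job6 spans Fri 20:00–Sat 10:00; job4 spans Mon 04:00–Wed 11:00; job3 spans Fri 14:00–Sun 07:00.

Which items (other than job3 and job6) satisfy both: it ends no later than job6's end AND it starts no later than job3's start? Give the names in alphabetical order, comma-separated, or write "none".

job1, job4, job7, job9

Conditions: its end is no later than job6's end (X.end <= Sat 10:00) AND its start is no later than job3's start (X.start <= Fri 14:00).
job1: end Sat 06:00 <= Sat 10:00? ✓; start Fri 04:00 <= Fri 14:00? ✓ → yes.
job2: end Sun 11:00 <= Sat 10:00? ✗; start Fri 09:00 <= Fri 14:00? ✓ → no.
job4: end Wed 11:00 <= Sat 10:00? ✓; start Mon 04:00 <= Fri 14:00? ✓ → yes.
job5: end Sun 17:00 <= Sat 10:00? ✗; start Sun 05:00 <= Fri 14:00? ✗ → no.
job7: end Fri 04:00 <= Sat 10:00? ✓; start Wed 17:00 <= Fri 14:00? ✓ → yes.
job8: end Sun 17:00 <= Sat 10:00? ✗; start Fri 14:00 <= Fri 14:00? ✓ → no.
job9: end Fri 09:00 <= Sat 10:00? ✓; start Thu 05:00 <= Fri 14:00? ✓ → yes.
Result: job1, job4, job7, job9.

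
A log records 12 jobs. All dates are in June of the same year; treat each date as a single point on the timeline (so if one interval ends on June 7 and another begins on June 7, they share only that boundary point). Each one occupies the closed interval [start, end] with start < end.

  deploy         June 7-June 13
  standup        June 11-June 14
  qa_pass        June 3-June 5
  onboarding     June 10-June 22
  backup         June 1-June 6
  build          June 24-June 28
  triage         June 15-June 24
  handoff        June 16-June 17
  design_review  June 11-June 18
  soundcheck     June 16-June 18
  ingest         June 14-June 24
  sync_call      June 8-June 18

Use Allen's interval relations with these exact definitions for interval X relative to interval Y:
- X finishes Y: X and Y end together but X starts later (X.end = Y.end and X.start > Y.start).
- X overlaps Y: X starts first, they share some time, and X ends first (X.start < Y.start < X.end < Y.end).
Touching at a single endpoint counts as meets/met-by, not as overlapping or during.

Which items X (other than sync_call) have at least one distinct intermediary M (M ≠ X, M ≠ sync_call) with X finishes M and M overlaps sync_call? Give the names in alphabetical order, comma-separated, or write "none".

Target sync_call = [June 8, June 18].
Intermediaries M with M overlaps sync_call: deploy.
Via deploy — items with X finishes deploy: none.
Union: none.

none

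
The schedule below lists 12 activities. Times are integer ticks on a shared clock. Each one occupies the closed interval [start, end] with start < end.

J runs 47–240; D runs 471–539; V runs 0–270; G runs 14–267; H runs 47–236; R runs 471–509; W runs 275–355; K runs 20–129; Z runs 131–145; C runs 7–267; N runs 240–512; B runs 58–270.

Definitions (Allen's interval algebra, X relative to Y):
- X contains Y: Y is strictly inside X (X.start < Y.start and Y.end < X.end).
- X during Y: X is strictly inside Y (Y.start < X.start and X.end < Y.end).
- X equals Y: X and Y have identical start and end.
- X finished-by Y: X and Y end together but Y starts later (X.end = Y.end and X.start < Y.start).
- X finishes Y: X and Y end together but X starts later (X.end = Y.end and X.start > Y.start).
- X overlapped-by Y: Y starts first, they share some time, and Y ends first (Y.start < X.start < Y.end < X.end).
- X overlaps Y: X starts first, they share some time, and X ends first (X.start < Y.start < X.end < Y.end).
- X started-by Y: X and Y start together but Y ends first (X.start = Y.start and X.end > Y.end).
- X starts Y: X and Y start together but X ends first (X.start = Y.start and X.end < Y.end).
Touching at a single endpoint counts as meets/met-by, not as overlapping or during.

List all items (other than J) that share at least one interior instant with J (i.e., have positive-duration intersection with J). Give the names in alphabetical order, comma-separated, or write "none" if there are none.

B, C, G, H, K, V, Z

Target J = [47, 240].
B [58, 270] → overlapped-by → yes.
C [7, 267] → contains → yes.
D [471, 539] → after → no.
G [14, 267] → contains → yes.
H [47, 236] → starts → yes.
K [20, 129] → overlaps → yes.
N [240, 512] → met-by → no.
R [471, 509] → after → no.
V [0, 270] → contains → yes.
W [275, 355] → after → no.
Z [131, 145] → during → yes.
Result: B, C, G, H, K, V, Z.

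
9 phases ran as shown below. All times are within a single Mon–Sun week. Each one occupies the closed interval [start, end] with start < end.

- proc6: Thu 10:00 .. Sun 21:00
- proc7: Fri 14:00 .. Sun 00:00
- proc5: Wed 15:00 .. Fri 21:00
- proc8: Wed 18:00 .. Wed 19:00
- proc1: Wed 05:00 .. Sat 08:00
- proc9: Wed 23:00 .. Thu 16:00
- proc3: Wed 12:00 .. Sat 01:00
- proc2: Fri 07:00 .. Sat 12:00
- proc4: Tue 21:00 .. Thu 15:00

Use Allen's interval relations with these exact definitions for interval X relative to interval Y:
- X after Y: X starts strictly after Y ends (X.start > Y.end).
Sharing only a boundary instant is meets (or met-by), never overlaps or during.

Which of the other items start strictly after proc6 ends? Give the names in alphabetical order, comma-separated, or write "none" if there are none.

none

Target proc6 = [Thu 10:00, Sun 21:00].
proc1 [Wed 05:00, Sat 08:00] → overlaps → no.
proc2 [Fri 07:00, Sat 12:00] → during → no.
proc3 [Wed 12:00, Sat 01:00] → overlaps → no.
proc4 [Tue 21:00, Thu 15:00] → overlaps → no.
proc5 [Wed 15:00, Fri 21:00] → overlaps → no.
proc7 [Fri 14:00, Sun 00:00] → during → no.
proc8 [Wed 18:00, Wed 19:00] → before → no.
proc9 [Wed 23:00, Thu 16:00] → overlaps → no.
Result: none.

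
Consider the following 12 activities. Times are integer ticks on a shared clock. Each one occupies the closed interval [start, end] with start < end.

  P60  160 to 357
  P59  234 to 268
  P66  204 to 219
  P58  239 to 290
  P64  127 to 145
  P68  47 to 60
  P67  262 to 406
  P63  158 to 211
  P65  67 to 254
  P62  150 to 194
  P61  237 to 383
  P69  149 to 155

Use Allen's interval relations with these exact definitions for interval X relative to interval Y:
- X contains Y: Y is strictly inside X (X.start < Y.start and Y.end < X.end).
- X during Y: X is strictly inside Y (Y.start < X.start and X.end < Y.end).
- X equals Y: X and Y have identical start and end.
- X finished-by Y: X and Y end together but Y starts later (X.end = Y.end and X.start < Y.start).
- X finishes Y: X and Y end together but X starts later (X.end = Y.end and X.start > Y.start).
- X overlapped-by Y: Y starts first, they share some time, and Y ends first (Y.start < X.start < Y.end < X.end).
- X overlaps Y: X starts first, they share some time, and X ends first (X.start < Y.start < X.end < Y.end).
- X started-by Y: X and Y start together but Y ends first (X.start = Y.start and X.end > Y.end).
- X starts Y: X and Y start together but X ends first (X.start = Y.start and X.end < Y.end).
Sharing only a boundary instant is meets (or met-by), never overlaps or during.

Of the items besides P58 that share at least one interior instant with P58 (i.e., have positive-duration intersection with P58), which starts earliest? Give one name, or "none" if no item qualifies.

P65

Target P58 = [239, 290].
P59 [234, 268] → overlaps → candidate.
P60 [160, 357] → contains → candidate.
P61 [237, 383] → contains → candidate.
P62 [150, 194] → before → excluded.
P63 [158, 211] → before → excluded.
P64 [127, 145] → before → excluded.
P65 [67, 254] → overlaps → candidate.
P66 [204, 219] → before → excluded.
P67 [262, 406] → overlapped-by → candidate.
P68 [47, 60] → before → excluded.
P69 [149, 155] → before → excluded.
Among candidates, earliest start is 67 → P65.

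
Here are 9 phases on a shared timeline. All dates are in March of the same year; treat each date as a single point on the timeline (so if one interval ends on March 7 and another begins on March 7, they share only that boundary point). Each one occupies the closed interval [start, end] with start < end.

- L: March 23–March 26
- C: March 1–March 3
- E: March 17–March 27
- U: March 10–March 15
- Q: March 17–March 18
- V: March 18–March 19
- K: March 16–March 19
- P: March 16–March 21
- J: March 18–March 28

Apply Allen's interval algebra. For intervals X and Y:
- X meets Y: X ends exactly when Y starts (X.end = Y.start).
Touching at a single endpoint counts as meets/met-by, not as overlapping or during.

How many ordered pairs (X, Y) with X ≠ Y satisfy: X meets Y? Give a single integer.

Checking all 72 ordered pairs for relation 'meets'; matching pairs in alphabetical order:
(Q, J): Q meets J ✓
(Q, V): Q meets V ✓
Count: 2.

2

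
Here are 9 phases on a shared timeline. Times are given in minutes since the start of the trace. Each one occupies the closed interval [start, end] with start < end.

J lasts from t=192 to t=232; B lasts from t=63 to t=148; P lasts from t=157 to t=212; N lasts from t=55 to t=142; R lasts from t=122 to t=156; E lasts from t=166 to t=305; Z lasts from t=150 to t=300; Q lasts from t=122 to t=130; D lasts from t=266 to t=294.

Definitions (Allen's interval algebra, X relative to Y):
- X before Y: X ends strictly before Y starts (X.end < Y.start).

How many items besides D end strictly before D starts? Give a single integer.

Target D = [t=266, t=294].
B [t=63, t=148] → before → counts.
E [t=166, t=305] → contains → no.
J [t=192, t=232] → before → counts.
N [t=55, t=142] → before → counts.
P [t=157, t=212] → before → counts.
Q [t=122, t=130] → before → counts.
R [t=122, t=156] → before → counts.
Z [t=150, t=300] → contains → no.
Total: 6.

6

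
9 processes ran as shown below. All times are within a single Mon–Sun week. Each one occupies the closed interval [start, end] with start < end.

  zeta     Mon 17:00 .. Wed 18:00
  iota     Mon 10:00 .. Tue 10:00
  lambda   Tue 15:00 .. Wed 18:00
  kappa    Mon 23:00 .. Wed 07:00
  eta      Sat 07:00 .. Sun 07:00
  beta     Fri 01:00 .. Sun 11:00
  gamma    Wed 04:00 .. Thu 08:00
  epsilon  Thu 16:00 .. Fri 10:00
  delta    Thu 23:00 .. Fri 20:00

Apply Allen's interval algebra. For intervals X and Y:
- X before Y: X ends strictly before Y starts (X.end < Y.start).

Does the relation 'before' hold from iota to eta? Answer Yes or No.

iota = [Mon 10:00, Tue 10:00], eta = [Sat 07:00, Sun 07:00].
Actual relation of iota to eta: before.
Asked whether 'before' holds → Yes.

Yes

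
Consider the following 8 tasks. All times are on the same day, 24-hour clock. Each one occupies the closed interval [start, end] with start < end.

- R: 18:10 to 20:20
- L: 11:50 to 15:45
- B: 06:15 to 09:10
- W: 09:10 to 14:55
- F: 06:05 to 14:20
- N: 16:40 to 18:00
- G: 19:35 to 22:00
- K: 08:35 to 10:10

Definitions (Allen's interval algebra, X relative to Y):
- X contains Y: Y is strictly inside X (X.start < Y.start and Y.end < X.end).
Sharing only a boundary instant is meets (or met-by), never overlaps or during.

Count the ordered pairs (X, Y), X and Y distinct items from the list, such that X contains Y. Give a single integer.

Checking all 56 ordered pairs for relation 'contains'; matching pairs in alphabetical order:
(F, B): F contains B ✓
(F, K): F contains K ✓
Count: 2.

2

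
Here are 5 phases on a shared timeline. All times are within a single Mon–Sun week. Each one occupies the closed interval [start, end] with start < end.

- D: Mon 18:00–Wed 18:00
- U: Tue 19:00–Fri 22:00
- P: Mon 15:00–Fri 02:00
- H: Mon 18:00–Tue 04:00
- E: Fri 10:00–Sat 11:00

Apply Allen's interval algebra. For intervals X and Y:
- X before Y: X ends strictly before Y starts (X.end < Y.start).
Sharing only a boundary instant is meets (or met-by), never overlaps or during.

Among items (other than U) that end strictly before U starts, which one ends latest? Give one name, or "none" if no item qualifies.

Target U = [Tue 19:00, Fri 22:00].
D [Mon 18:00, Wed 18:00] → overlaps → excluded.
E [Fri 10:00, Sat 11:00] → overlapped-by → excluded.
H [Mon 18:00, Tue 04:00] → before → candidate.
P [Mon 15:00, Fri 02:00] → overlaps → excluded.
Among candidates, latest end is Tue 04:00 → H.

H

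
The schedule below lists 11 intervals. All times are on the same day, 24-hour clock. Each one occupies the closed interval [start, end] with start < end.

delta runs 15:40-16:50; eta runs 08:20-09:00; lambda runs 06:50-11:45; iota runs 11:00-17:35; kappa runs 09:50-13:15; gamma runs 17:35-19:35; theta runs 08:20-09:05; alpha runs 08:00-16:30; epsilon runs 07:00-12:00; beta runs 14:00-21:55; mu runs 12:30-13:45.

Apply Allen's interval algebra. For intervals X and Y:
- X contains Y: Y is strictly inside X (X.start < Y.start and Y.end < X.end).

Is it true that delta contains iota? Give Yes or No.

delta = [15:40, 16:50], iota = [11:00, 17:35].
Actual relation of delta to iota: during.
Asked whether 'contains' holds → No.

No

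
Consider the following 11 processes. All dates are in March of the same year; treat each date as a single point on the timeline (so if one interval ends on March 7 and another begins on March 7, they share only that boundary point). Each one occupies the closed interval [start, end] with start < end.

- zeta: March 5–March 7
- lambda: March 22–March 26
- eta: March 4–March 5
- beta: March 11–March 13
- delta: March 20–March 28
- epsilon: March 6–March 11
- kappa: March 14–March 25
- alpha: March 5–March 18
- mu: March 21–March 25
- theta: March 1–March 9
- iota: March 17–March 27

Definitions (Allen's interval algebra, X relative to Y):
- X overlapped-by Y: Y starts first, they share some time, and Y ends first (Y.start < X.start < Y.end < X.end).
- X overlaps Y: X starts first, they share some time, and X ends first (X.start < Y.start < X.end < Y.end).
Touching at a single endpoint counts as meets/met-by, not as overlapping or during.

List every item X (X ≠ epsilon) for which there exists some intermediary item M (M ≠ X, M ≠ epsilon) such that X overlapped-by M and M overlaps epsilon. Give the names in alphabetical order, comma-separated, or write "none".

alpha

Target epsilon = [March 6, March 11].
Intermediaries M with M overlaps epsilon: theta, zeta.
Via theta — items with X overlapped-by theta: alpha.
Via zeta — items with X overlapped-by zeta: none.
Union: alpha.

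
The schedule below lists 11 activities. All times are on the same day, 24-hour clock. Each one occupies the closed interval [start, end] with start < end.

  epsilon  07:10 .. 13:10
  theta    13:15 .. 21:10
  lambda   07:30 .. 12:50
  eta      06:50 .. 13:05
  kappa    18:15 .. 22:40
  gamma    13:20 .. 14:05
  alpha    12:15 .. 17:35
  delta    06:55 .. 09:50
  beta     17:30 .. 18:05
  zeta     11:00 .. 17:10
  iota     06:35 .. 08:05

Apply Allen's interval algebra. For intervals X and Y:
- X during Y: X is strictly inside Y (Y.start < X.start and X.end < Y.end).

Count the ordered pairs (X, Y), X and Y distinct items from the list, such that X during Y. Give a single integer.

7

Checking all 110 ordered pairs for relation 'during'; matching pairs in alphabetical order:
(beta, theta): beta during theta ✓
(delta, eta): delta during eta ✓
(gamma, alpha): gamma during alpha ✓
(gamma, theta): gamma during theta ✓
(gamma, zeta): gamma during zeta ✓
(lambda, epsilon): lambda during epsilon ✓
(lambda, eta): lambda during eta ✓
Count: 7.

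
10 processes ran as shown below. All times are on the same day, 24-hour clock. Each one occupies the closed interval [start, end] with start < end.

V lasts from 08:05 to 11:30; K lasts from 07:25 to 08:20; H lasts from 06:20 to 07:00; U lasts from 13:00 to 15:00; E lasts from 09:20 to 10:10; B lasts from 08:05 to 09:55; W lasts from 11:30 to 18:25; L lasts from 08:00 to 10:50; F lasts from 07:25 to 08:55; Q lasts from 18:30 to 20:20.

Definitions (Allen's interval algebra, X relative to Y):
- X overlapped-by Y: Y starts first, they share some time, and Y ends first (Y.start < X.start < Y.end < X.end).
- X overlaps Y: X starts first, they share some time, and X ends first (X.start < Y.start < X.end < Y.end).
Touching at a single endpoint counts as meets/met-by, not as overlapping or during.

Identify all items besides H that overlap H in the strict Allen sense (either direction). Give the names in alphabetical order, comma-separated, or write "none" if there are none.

none

Target H = [06:20, 07:00].
B [08:05, 09:55] → after → no.
E [09:20, 10:10] → after → no.
F [07:25, 08:55] → after → no.
K [07:25, 08:20] → after → no.
L [08:00, 10:50] → after → no.
Q [18:30, 20:20] → after → no.
U [13:00, 15:00] → after → no.
V [08:05, 11:30] → after → no.
W [11:30, 18:25] → after → no.
Result: none.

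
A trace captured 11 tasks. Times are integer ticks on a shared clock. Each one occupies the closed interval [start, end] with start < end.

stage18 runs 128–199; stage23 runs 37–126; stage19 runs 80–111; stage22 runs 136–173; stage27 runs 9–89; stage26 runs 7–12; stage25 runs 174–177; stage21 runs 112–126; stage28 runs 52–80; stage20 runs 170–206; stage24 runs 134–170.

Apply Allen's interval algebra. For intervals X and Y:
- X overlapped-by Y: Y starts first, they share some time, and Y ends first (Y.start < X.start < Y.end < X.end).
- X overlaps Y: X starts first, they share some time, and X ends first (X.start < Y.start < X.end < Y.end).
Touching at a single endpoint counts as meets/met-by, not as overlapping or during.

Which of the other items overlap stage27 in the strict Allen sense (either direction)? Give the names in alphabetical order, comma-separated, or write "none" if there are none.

stage19, stage23, stage26

Target stage27 = [9, 89].
stage18 [128, 199] → after → no.
stage19 [80, 111] → overlapped-by → yes.
stage20 [170, 206] → after → no.
stage21 [112, 126] → after → no.
stage22 [136, 173] → after → no.
stage23 [37, 126] → overlapped-by → yes.
stage24 [134, 170] → after → no.
stage25 [174, 177] → after → no.
stage26 [7, 12] → overlaps → yes.
stage28 [52, 80] → during → no.
Result: stage19, stage23, stage26.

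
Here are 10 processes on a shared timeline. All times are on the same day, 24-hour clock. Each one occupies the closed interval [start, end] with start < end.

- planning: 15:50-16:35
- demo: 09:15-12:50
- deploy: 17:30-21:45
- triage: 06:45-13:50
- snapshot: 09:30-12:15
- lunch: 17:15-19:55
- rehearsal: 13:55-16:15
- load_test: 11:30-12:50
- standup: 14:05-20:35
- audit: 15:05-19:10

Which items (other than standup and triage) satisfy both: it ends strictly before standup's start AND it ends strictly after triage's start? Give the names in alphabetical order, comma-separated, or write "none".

Conditions: its end is strictly before standup's start (X.end < 14:05) AND its end is strictly after triage's start (X.end > 06:45).
audit: end 19:10 < 14:05? ✗; end 19:10 > 06:45? ✓ → no.
demo: end 12:50 < 14:05? ✓; end 12:50 > 06:45? ✓ → yes.
deploy: end 21:45 < 14:05? ✗; end 21:45 > 06:45? ✓ → no.
load_test: end 12:50 < 14:05? ✓; end 12:50 > 06:45? ✓ → yes.
lunch: end 19:55 < 14:05? ✗; end 19:55 > 06:45? ✓ → no.
planning: end 16:35 < 14:05? ✗; end 16:35 > 06:45? ✓ → no.
rehearsal: end 16:15 < 14:05? ✗; end 16:15 > 06:45? ✓ → no.
snapshot: end 12:15 < 14:05? ✓; end 12:15 > 06:45? ✓ → yes.
Result: demo, load_test, snapshot.

demo, load_test, snapshot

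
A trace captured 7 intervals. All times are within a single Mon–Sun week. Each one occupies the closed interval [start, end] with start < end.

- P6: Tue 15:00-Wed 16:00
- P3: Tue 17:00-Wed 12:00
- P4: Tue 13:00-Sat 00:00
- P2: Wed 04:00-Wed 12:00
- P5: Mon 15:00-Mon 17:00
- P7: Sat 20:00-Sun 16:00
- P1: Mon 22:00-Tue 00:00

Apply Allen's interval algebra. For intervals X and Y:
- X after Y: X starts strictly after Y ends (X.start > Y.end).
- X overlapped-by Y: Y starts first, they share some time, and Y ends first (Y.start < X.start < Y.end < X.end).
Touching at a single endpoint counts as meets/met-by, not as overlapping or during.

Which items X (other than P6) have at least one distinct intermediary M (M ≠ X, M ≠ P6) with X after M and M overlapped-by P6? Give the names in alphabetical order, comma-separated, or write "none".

none

Target P6 = [Tue 15:00, Wed 16:00].
Intermediaries M with M overlapped-by P6: none.
Union: none.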